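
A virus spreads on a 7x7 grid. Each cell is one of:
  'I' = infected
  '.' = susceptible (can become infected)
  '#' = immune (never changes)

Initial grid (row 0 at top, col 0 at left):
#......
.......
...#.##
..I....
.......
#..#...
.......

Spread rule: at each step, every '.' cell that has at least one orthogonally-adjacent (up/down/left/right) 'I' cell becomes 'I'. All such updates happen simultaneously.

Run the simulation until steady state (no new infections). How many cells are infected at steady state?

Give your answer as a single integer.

Step 0 (initial): 1 infected
Step 1: +4 new -> 5 infected
Step 2: +7 new -> 12 infected
Step 3: +10 new -> 22 infected
Step 4: +9 new -> 31 infected
Step 5: +6 new -> 37 infected
Step 6: +4 new -> 41 infected
Step 7: +2 new -> 43 infected
Step 8: +0 new -> 43 infected

Answer: 43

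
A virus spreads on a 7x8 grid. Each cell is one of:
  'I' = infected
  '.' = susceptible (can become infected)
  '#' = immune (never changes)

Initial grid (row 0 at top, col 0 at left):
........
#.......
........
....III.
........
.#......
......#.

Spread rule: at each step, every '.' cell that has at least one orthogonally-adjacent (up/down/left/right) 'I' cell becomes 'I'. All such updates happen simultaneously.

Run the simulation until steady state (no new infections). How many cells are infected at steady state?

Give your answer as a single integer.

Answer: 53

Derivation:
Step 0 (initial): 3 infected
Step 1: +8 new -> 11 infected
Step 2: +11 new -> 22 infected
Step 3: +12 new -> 34 infected
Step 4: +9 new -> 43 infected
Step 5: +5 new -> 48 infected
Step 6: +3 new -> 51 infected
Step 7: +2 new -> 53 infected
Step 8: +0 new -> 53 infected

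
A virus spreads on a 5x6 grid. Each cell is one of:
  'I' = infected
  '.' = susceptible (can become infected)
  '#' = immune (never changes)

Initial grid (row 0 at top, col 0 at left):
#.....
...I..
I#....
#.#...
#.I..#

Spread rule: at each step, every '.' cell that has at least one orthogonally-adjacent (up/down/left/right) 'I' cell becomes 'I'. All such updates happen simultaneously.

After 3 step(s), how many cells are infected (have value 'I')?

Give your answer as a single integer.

Answer: 23

Derivation:
Step 0 (initial): 3 infected
Step 1: +7 new -> 10 infected
Step 2: +9 new -> 19 infected
Step 3: +4 new -> 23 infected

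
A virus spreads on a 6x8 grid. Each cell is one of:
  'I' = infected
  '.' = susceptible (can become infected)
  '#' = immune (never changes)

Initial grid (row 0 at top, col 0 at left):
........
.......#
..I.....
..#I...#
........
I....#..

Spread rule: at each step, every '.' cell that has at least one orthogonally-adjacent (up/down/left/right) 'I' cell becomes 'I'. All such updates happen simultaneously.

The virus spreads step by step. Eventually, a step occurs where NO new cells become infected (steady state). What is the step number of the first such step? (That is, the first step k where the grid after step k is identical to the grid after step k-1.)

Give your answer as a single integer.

Step 0 (initial): 3 infected
Step 1: +7 new -> 10 infected
Step 2: +13 new -> 23 infected
Step 3: +8 new -> 31 infected
Step 4: +5 new -> 36 infected
Step 5: +5 new -> 41 infected
Step 6: +2 new -> 43 infected
Step 7: +1 new -> 44 infected
Step 8: +0 new -> 44 infected

Answer: 8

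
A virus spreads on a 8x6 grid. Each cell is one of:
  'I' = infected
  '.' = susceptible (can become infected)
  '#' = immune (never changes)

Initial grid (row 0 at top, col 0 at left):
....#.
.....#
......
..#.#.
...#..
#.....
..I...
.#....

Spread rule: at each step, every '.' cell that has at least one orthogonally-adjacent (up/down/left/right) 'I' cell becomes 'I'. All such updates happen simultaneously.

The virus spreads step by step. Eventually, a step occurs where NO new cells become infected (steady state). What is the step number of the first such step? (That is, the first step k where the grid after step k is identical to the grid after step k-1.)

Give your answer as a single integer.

Step 0 (initial): 1 infected
Step 1: +4 new -> 5 infected
Step 2: +6 new -> 11 infected
Step 3: +5 new -> 16 infected
Step 4: +5 new -> 21 infected
Step 5: +3 new -> 24 infected
Step 6: +4 new -> 28 infected
Step 7: +5 new -> 33 infected
Step 8: +5 new -> 38 infected
Step 9: +2 new -> 40 infected
Step 10: +0 new -> 40 infected

Answer: 10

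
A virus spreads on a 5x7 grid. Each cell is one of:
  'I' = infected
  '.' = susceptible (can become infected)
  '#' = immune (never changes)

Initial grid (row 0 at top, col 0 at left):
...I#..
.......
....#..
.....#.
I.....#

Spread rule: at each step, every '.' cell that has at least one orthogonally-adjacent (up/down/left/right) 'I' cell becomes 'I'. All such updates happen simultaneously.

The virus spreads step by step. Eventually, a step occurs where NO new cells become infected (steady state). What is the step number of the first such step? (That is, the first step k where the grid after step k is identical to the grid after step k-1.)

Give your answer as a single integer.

Answer: 7

Derivation:
Step 0 (initial): 2 infected
Step 1: +4 new -> 6 infected
Step 2: +7 new -> 13 infected
Step 3: +9 new -> 22 infected
Step 4: +5 new -> 27 infected
Step 5: +3 new -> 30 infected
Step 6: +1 new -> 31 infected
Step 7: +0 new -> 31 infected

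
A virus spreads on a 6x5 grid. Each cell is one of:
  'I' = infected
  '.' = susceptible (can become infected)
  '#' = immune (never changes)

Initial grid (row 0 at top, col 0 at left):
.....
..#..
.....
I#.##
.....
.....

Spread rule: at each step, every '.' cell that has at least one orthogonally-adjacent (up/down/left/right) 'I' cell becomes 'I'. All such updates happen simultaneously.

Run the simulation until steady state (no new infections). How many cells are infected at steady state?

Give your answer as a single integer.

Answer: 26

Derivation:
Step 0 (initial): 1 infected
Step 1: +2 new -> 3 infected
Step 2: +4 new -> 7 infected
Step 3: +5 new -> 12 infected
Step 4: +5 new -> 17 infected
Step 5: +5 new -> 22 infected
Step 6: +3 new -> 25 infected
Step 7: +1 new -> 26 infected
Step 8: +0 new -> 26 infected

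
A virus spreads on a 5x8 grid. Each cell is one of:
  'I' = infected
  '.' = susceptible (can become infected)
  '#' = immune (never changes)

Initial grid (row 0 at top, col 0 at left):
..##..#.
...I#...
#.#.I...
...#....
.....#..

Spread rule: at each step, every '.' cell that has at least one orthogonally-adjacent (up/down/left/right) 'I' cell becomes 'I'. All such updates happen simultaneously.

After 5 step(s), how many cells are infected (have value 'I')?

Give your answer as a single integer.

Step 0 (initial): 2 infected
Step 1: +4 new -> 6 infected
Step 2: +5 new -> 11 infected
Step 3: +8 new -> 19 infected
Step 4: +7 new -> 26 infected
Step 5: +5 new -> 31 infected

Answer: 31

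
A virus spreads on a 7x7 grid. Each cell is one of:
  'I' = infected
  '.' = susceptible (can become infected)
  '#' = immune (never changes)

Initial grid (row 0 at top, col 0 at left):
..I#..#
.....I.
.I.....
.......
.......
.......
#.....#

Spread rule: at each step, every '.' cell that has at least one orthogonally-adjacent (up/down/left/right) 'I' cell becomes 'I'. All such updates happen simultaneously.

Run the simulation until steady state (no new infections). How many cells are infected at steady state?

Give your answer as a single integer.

Answer: 45

Derivation:
Step 0 (initial): 3 infected
Step 1: +10 new -> 13 infected
Step 2: +11 new -> 24 infected
Step 3: +7 new -> 31 infected
Step 4: +7 new -> 38 infected
Step 5: +5 new -> 43 infected
Step 6: +2 new -> 45 infected
Step 7: +0 new -> 45 infected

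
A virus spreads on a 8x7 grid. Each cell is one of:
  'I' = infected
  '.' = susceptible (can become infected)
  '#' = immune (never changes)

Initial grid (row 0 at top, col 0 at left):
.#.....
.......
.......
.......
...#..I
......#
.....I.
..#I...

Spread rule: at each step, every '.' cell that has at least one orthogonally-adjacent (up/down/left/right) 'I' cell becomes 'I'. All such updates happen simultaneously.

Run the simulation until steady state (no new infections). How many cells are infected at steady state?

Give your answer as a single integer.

Answer: 52

Derivation:
Step 0 (initial): 3 infected
Step 1: +8 new -> 11 infected
Step 2: +7 new -> 18 infected
Step 3: +5 new -> 23 infected
Step 4: +8 new -> 31 infected
Step 5: +7 new -> 38 infected
Step 6: +5 new -> 43 infected
Step 7: +4 new -> 47 infected
Step 8: +3 new -> 50 infected
Step 9: +1 new -> 51 infected
Step 10: +1 new -> 52 infected
Step 11: +0 new -> 52 infected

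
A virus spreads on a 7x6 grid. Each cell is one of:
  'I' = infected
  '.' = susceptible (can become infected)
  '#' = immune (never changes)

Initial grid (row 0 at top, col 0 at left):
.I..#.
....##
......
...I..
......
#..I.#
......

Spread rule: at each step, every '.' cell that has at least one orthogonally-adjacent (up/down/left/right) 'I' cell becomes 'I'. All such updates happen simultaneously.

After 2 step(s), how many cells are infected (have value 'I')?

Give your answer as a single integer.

Answer: 27

Derivation:
Step 0 (initial): 3 infected
Step 1: +10 new -> 13 infected
Step 2: +14 new -> 27 infected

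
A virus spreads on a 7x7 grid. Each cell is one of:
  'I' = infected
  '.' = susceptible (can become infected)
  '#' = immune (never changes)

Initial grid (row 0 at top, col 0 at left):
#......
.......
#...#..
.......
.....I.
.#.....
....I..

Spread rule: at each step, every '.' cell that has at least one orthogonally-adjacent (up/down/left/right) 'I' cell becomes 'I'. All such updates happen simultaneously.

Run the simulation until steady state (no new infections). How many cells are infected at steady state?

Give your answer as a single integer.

Answer: 45

Derivation:
Step 0 (initial): 2 infected
Step 1: +7 new -> 9 infected
Step 2: +8 new -> 17 infected
Step 3: +6 new -> 23 infected
Step 4: +7 new -> 30 infected
Step 5: +7 new -> 37 infected
Step 6: +4 new -> 41 infected
Step 7: +2 new -> 43 infected
Step 8: +2 new -> 45 infected
Step 9: +0 new -> 45 infected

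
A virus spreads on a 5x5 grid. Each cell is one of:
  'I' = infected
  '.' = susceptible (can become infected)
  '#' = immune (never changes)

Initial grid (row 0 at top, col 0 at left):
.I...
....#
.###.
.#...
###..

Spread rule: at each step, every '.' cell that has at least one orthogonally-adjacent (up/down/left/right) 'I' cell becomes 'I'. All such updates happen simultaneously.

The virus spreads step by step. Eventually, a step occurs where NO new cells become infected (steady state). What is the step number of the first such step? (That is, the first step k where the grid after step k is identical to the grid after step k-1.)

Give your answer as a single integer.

Answer: 5

Derivation:
Step 0 (initial): 1 infected
Step 1: +3 new -> 4 infected
Step 2: +3 new -> 7 infected
Step 3: +3 new -> 10 infected
Step 4: +1 new -> 11 infected
Step 5: +0 new -> 11 infected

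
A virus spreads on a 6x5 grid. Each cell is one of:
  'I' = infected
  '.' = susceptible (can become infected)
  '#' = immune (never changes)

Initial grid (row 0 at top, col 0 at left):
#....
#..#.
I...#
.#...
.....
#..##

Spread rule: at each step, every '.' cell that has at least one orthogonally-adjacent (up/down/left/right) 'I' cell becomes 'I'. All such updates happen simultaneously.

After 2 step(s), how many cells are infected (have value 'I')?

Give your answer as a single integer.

Step 0 (initial): 1 infected
Step 1: +2 new -> 3 infected
Step 2: +3 new -> 6 infected

Answer: 6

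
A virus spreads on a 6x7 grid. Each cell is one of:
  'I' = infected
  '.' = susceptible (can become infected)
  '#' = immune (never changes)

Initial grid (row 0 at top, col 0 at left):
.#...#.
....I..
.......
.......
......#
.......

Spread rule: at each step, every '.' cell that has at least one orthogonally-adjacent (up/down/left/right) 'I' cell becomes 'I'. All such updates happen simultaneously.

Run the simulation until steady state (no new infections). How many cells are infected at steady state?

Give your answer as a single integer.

Answer: 39

Derivation:
Step 0 (initial): 1 infected
Step 1: +4 new -> 5 infected
Step 2: +6 new -> 11 infected
Step 3: +8 new -> 19 infected
Step 4: +7 new -> 26 infected
Step 5: +6 new -> 32 infected
Step 6: +4 new -> 36 infected
Step 7: +2 new -> 38 infected
Step 8: +1 new -> 39 infected
Step 9: +0 new -> 39 infected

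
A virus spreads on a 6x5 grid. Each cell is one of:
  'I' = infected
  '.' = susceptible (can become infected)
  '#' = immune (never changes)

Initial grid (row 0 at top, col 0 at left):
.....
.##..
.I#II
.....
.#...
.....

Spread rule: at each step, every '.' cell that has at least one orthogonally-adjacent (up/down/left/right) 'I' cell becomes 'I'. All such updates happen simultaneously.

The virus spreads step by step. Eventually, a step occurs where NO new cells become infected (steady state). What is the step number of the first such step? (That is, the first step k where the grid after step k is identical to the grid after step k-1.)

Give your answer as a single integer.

Step 0 (initial): 3 infected
Step 1: +6 new -> 9 infected
Step 2: +7 new -> 16 infected
Step 3: +6 new -> 22 infected
Step 4: +3 new -> 25 infected
Step 5: +1 new -> 26 infected
Step 6: +0 new -> 26 infected

Answer: 6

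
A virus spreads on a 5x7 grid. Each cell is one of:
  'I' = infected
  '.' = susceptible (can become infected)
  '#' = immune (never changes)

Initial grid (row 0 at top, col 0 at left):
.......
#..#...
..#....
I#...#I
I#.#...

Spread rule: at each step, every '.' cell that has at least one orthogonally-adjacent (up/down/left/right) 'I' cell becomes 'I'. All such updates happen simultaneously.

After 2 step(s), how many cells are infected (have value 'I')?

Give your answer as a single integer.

Step 0 (initial): 3 infected
Step 1: +3 new -> 6 infected
Step 2: +4 new -> 10 infected

Answer: 10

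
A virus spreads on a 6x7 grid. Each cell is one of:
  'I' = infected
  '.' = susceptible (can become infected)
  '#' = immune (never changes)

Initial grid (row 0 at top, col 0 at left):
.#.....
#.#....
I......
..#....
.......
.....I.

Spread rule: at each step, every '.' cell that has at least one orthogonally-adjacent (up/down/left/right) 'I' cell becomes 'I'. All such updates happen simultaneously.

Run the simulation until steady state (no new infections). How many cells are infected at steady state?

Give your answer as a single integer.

Answer: 37

Derivation:
Step 0 (initial): 2 infected
Step 1: +5 new -> 7 infected
Step 2: +8 new -> 15 infected
Step 3: +8 new -> 23 infected
Step 4: +7 new -> 30 infected
Step 5: +4 new -> 34 infected
Step 6: +3 new -> 37 infected
Step 7: +0 new -> 37 infected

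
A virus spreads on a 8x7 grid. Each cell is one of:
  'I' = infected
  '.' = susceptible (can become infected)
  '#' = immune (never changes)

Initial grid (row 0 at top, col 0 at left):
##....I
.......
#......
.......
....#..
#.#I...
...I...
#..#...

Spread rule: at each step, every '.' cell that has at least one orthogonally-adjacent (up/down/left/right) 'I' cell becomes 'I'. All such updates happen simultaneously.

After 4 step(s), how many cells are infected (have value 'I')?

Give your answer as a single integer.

Step 0 (initial): 3 infected
Step 1: +6 new -> 9 infected
Step 2: +10 new -> 19 infected
Step 3: +15 new -> 34 infected
Step 4: +9 new -> 43 infected

Answer: 43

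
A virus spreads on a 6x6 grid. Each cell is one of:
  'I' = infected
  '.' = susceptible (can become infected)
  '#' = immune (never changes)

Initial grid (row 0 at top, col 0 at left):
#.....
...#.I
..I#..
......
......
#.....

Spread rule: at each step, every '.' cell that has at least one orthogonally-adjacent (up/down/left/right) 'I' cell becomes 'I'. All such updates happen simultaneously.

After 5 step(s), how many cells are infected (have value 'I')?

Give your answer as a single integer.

Step 0 (initial): 2 infected
Step 1: +6 new -> 8 infected
Step 2: +9 new -> 17 infected
Step 3: +9 new -> 26 infected
Step 4: +5 new -> 31 infected
Step 5: +1 new -> 32 infected

Answer: 32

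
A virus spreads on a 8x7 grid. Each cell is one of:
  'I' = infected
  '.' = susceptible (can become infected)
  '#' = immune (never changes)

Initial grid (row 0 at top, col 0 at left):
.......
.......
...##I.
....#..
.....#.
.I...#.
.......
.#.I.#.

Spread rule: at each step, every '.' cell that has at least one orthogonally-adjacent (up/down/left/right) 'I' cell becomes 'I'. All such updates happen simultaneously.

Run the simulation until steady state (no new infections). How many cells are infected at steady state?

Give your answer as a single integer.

Step 0 (initial): 3 infected
Step 1: +10 new -> 13 infected
Step 2: +11 new -> 24 infected
Step 3: +11 new -> 35 infected
Step 4: +9 new -> 44 infected
Step 5: +4 new -> 48 infected
Step 6: +1 new -> 49 infected
Step 7: +0 new -> 49 infected

Answer: 49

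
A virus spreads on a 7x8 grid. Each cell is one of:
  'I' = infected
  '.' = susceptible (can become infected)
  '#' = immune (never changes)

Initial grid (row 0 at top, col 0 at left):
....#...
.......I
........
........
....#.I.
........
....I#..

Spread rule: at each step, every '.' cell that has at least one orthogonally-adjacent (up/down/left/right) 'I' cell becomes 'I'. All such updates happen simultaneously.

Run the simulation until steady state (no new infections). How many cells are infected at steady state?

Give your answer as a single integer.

Step 0 (initial): 3 infected
Step 1: +9 new -> 12 infected
Step 2: +10 new -> 22 infected
Step 3: +8 new -> 30 infected
Step 4: +6 new -> 36 infected
Step 5: +6 new -> 42 infected
Step 6: +5 new -> 47 infected
Step 7: +4 new -> 51 infected
Step 8: +2 new -> 53 infected
Step 9: +0 new -> 53 infected

Answer: 53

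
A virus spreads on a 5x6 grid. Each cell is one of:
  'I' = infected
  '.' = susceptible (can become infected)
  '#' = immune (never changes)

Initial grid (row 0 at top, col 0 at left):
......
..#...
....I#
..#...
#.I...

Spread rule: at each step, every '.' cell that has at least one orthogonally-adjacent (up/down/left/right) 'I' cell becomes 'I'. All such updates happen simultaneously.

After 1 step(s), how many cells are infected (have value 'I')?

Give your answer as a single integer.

Answer: 7

Derivation:
Step 0 (initial): 2 infected
Step 1: +5 new -> 7 infected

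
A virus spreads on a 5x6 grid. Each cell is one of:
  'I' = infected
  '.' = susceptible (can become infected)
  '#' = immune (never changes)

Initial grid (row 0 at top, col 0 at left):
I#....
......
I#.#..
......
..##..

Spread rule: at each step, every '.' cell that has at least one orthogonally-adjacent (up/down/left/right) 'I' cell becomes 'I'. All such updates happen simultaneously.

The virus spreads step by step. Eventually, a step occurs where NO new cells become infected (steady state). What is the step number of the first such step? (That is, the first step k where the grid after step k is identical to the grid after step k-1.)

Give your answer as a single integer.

Step 0 (initial): 2 infected
Step 1: +2 new -> 4 infected
Step 2: +3 new -> 7 infected
Step 3: +3 new -> 10 infected
Step 4: +4 new -> 14 infected
Step 5: +3 new -> 17 infected
Step 6: +5 new -> 22 infected
Step 7: +3 new -> 25 infected
Step 8: +0 new -> 25 infected

Answer: 8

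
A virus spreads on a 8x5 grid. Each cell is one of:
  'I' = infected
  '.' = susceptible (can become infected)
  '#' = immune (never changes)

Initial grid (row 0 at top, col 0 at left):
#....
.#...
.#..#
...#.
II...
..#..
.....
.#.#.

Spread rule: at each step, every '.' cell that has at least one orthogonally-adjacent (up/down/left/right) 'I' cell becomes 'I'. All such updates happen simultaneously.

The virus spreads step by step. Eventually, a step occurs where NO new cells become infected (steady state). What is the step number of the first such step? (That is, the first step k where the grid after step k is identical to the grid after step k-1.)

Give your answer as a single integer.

Step 0 (initial): 2 infected
Step 1: +5 new -> 7 infected
Step 2: +5 new -> 12 infected
Step 3: +6 new -> 18 infected
Step 4: +6 new -> 24 infected
Step 5: +3 new -> 27 infected
Step 6: +4 new -> 31 infected
Step 7: +1 new -> 32 infected
Step 8: +0 new -> 32 infected

Answer: 8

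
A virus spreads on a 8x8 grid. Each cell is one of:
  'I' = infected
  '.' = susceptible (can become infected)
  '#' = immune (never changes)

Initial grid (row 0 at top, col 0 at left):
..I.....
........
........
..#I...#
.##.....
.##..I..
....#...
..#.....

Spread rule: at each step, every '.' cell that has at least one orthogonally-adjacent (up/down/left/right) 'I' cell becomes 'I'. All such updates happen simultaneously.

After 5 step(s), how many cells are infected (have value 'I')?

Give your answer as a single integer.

Answer: 50

Derivation:
Step 0 (initial): 3 infected
Step 1: +10 new -> 13 infected
Step 2: +13 new -> 26 infected
Step 3: +11 new -> 37 infected
Step 4: +8 new -> 45 infected
Step 5: +5 new -> 50 infected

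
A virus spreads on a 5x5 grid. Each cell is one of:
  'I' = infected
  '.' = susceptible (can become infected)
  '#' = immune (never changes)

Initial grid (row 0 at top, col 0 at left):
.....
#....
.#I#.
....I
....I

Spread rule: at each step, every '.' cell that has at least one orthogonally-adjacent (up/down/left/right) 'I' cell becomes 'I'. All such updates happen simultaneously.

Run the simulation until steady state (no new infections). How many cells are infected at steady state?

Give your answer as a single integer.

Answer: 22

Derivation:
Step 0 (initial): 3 infected
Step 1: +5 new -> 8 infected
Step 2: +6 new -> 14 infected
Step 3: +5 new -> 19 infected
Step 4: +3 new -> 22 infected
Step 5: +0 new -> 22 infected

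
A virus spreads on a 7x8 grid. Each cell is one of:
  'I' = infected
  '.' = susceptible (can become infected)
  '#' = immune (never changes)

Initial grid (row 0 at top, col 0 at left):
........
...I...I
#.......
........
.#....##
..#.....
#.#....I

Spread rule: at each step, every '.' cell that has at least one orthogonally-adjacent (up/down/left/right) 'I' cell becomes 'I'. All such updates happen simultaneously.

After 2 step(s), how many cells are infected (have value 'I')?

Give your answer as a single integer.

Step 0 (initial): 3 infected
Step 1: +9 new -> 12 infected
Step 2: +12 new -> 24 infected

Answer: 24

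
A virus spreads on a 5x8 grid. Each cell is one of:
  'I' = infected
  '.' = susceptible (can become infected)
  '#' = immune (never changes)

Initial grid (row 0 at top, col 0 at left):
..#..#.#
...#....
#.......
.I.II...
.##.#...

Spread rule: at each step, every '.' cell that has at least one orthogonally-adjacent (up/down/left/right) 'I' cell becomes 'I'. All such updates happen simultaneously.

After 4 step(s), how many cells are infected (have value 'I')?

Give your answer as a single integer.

Answer: 30

Derivation:
Step 0 (initial): 3 infected
Step 1: +7 new -> 10 infected
Step 2: +7 new -> 17 infected
Step 3: +8 new -> 25 infected
Step 4: +5 new -> 30 infected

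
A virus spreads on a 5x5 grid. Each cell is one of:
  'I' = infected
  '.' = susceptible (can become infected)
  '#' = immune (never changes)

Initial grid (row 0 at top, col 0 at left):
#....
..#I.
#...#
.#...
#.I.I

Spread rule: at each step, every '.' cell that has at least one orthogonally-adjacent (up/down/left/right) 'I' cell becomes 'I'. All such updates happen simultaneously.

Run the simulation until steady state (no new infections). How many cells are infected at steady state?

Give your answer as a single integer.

Step 0 (initial): 3 infected
Step 1: +7 new -> 10 infected
Step 2: +4 new -> 14 infected
Step 3: +2 new -> 16 infected
Step 4: +1 new -> 17 infected
Step 5: +1 new -> 18 infected
Step 6: +0 new -> 18 infected

Answer: 18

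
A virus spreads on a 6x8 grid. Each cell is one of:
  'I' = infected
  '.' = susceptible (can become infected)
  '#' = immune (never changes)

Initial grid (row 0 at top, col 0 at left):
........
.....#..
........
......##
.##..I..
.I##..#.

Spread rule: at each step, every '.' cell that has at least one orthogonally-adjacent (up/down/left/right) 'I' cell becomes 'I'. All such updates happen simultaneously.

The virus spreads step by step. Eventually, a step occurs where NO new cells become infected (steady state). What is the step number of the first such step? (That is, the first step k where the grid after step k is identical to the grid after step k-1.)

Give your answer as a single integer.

Answer: 8

Derivation:
Step 0 (initial): 2 infected
Step 1: +5 new -> 7 infected
Step 2: +6 new -> 13 infected
Step 3: +5 new -> 18 infected
Step 4: +7 new -> 25 infected
Step 5: +7 new -> 32 infected
Step 6: +6 new -> 38 infected
Step 7: +2 new -> 40 infected
Step 8: +0 new -> 40 infected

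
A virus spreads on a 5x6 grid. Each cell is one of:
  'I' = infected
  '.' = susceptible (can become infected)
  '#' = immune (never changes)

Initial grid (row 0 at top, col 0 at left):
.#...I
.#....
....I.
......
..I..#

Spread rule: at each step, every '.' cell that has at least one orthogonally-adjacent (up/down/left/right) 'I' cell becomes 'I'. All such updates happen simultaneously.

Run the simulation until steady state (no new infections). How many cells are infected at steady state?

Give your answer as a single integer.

Step 0 (initial): 3 infected
Step 1: +9 new -> 12 infected
Step 2: +8 new -> 20 infected
Step 3: +4 new -> 24 infected
Step 4: +1 new -> 25 infected
Step 5: +1 new -> 26 infected
Step 6: +1 new -> 27 infected
Step 7: +0 new -> 27 infected

Answer: 27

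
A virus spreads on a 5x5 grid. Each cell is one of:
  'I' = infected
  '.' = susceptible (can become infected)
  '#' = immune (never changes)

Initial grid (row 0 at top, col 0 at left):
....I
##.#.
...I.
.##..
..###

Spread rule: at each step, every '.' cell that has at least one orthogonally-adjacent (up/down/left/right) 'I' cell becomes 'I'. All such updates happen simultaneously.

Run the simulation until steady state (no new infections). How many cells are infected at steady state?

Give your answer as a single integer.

Answer: 17

Derivation:
Step 0 (initial): 2 infected
Step 1: +5 new -> 7 infected
Step 2: +4 new -> 11 infected
Step 3: +2 new -> 13 infected
Step 4: +2 new -> 15 infected
Step 5: +1 new -> 16 infected
Step 6: +1 new -> 17 infected
Step 7: +0 new -> 17 infected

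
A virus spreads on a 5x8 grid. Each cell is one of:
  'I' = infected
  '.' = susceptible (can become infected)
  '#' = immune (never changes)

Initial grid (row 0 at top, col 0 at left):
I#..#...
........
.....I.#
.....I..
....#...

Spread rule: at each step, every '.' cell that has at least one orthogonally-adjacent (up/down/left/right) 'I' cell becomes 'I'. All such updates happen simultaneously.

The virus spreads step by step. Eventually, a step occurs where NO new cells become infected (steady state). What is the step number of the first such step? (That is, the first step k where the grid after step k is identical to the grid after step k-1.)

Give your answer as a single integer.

Step 0 (initial): 3 infected
Step 1: +7 new -> 10 infected
Step 2: +9 new -> 19 infected
Step 3: +10 new -> 29 infected
Step 4: +6 new -> 35 infected
Step 5: +1 new -> 36 infected
Step 6: +0 new -> 36 infected

Answer: 6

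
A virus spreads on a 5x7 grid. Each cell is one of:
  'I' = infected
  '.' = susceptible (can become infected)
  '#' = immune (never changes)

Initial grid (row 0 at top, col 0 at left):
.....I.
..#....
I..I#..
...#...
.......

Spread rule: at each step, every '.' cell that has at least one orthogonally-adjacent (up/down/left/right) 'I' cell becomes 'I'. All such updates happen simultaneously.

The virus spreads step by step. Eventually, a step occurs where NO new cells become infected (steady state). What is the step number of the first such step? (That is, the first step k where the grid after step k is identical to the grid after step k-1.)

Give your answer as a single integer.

Answer: 6

Derivation:
Step 0 (initial): 3 infected
Step 1: +8 new -> 11 infected
Step 2: +9 new -> 20 infected
Step 3: +6 new -> 26 infected
Step 4: +4 new -> 30 infected
Step 5: +2 new -> 32 infected
Step 6: +0 new -> 32 infected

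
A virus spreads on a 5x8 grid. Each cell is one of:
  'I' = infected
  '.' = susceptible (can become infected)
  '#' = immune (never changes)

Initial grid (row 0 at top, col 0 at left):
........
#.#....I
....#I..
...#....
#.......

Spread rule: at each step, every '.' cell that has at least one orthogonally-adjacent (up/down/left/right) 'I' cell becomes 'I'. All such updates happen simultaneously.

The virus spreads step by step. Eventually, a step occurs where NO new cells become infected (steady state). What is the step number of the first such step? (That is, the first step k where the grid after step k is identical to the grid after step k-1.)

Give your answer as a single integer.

Answer: 9

Derivation:
Step 0 (initial): 2 infected
Step 1: +6 new -> 8 infected
Step 2: +7 new -> 15 infected
Step 3: +5 new -> 20 infected
Step 4: +3 new -> 23 infected
Step 5: +3 new -> 26 infected
Step 6: +4 new -> 30 infected
Step 7: +4 new -> 34 infected
Step 8: +1 new -> 35 infected
Step 9: +0 new -> 35 infected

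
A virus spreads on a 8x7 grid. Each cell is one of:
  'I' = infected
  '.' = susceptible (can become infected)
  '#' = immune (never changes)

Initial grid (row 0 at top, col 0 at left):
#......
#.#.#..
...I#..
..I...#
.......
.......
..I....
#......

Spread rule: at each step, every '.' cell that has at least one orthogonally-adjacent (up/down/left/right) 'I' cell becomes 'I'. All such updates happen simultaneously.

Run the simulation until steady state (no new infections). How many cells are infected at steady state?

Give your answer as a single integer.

Answer: 49

Derivation:
Step 0 (initial): 3 infected
Step 1: +9 new -> 12 infected
Step 2: +12 new -> 24 infected
Step 3: +11 new -> 35 infected
Step 4: +7 new -> 42 infected
Step 5: +6 new -> 48 infected
Step 6: +1 new -> 49 infected
Step 7: +0 new -> 49 infected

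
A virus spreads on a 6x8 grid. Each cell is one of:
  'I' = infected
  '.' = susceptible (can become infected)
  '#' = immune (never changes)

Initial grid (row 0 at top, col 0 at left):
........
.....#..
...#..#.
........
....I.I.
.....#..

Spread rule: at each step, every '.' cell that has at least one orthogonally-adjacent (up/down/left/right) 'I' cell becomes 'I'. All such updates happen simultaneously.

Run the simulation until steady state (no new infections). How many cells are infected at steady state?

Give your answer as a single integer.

Step 0 (initial): 2 infected
Step 1: +7 new -> 9 infected
Step 2: +7 new -> 16 infected
Step 3: +6 new -> 22 infected
Step 4: +7 new -> 29 infected
Step 5: +8 new -> 37 infected
Step 6: +4 new -> 41 infected
Step 7: +2 new -> 43 infected
Step 8: +1 new -> 44 infected
Step 9: +0 new -> 44 infected

Answer: 44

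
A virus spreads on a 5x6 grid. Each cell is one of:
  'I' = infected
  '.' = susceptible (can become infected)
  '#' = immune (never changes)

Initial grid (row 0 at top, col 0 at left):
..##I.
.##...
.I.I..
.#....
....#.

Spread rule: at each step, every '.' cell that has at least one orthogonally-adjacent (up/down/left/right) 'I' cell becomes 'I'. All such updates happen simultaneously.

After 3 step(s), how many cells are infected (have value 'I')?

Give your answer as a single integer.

Answer: 21

Derivation:
Step 0 (initial): 3 infected
Step 1: +7 new -> 10 infected
Step 2: +7 new -> 17 infected
Step 3: +4 new -> 21 infected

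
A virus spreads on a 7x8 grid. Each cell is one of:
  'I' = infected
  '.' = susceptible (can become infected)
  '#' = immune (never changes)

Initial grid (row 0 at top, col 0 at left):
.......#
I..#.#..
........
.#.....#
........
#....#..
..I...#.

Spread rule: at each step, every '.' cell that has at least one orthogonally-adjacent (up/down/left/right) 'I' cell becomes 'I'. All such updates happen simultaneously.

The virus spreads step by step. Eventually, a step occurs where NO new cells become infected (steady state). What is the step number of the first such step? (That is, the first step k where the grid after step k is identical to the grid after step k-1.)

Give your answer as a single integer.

Answer: 10

Derivation:
Step 0 (initial): 2 infected
Step 1: +6 new -> 8 infected
Step 2: +9 new -> 17 infected
Step 3: +8 new -> 25 infected
Step 4: +4 new -> 29 infected
Step 5: +4 new -> 33 infected
Step 6: +5 new -> 38 infected
Step 7: +5 new -> 43 infected
Step 8: +3 new -> 46 infected
Step 9: +2 new -> 48 infected
Step 10: +0 new -> 48 infected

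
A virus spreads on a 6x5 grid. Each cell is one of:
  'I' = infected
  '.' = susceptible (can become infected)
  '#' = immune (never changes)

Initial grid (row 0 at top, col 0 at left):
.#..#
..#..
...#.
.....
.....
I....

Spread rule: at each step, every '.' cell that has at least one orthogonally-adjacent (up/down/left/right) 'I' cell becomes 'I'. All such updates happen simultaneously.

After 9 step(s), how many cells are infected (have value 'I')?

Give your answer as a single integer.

Step 0 (initial): 1 infected
Step 1: +2 new -> 3 infected
Step 2: +3 new -> 6 infected
Step 3: +4 new -> 10 infected
Step 4: +5 new -> 15 infected
Step 5: +5 new -> 20 infected
Step 6: +1 new -> 21 infected
Step 7: +1 new -> 22 infected
Step 8: +1 new -> 23 infected
Step 9: +1 new -> 24 infected

Answer: 24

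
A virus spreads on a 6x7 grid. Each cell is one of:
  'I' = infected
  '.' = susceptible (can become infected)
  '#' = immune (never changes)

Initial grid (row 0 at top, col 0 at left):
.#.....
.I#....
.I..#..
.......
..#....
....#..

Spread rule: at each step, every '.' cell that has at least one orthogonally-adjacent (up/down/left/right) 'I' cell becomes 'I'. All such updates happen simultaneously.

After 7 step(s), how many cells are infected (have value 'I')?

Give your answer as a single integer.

Answer: 36

Derivation:
Step 0 (initial): 2 infected
Step 1: +4 new -> 6 infected
Step 2: +5 new -> 11 infected
Step 3: +4 new -> 15 infected
Step 4: +6 new -> 21 infected
Step 5: +6 new -> 27 infected
Step 6: +5 new -> 32 infected
Step 7: +4 new -> 36 infected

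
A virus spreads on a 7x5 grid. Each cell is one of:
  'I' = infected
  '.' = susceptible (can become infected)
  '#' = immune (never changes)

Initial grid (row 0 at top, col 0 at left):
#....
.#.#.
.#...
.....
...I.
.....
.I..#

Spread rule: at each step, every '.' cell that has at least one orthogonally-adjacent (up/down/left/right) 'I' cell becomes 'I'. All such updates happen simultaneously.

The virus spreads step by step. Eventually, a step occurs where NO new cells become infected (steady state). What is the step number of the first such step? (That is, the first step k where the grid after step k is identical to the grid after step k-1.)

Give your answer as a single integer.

Step 0 (initial): 2 infected
Step 1: +7 new -> 9 infected
Step 2: +8 new -> 17 infected
Step 3: +4 new -> 21 infected
Step 4: +3 new -> 24 infected
Step 5: +3 new -> 27 infected
Step 6: +3 new -> 30 infected
Step 7: +0 new -> 30 infected

Answer: 7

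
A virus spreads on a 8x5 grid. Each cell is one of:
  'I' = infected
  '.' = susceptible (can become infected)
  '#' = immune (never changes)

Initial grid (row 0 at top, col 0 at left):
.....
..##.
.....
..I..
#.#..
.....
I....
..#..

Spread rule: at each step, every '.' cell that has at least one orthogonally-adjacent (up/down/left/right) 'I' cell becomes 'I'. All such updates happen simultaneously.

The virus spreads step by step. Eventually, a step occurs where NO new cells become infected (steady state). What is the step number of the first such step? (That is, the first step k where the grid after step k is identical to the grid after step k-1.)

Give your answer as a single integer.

Answer: 7

Derivation:
Step 0 (initial): 2 infected
Step 1: +6 new -> 8 infected
Step 2: +9 new -> 17 infected
Step 3: +7 new -> 24 infected
Step 4: +6 new -> 30 infected
Step 5: +4 new -> 34 infected
Step 6: +1 new -> 35 infected
Step 7: +0 new -> 35 infected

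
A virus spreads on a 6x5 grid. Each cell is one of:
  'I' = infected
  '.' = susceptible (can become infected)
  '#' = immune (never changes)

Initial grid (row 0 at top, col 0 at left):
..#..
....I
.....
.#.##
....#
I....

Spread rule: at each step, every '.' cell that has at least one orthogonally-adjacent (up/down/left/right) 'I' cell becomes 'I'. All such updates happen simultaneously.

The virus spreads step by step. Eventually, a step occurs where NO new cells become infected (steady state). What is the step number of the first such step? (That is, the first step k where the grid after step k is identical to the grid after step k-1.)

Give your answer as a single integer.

Step 0 (initial): 2 infected
Step 1: +5 new -> 7 infected
Step 2: +6 new -> 13 infected
Step 3: +5 new -> 18 infected
Step 4: +6 new -> 24 infected
Step 5: +1 new -> 25 infected
Step 6: +0 new -> 25 infected

Answer: 6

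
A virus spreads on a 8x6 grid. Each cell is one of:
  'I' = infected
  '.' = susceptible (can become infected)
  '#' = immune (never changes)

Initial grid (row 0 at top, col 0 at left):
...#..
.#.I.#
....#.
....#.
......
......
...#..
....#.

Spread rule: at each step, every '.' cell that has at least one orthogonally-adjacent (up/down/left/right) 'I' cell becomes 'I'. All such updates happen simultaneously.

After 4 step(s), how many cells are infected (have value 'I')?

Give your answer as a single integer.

Step 0 (initial): 1 infected
Step 1: +3 new -> 4 infected
Step 2: +4 new -> 8 infected
Step 3: +5 new -> 13 infected
Step 4: +6 new -> 19 infected

Answer: 19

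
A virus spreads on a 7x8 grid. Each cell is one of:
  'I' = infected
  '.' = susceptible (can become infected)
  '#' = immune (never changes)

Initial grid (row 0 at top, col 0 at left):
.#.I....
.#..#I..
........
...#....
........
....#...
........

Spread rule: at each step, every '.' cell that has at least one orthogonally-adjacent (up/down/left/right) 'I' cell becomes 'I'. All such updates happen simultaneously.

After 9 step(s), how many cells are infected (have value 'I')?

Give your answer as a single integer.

Step 0 (initial): 2 infected
Step 1: +6 new -> 8 infected
Step 2: +7 new -> 15 infected
Step 3: +6 new -> 21 infected
Step 4: +6 new -> 27 infected
Step 5: +7 new -> 34 infected
Step 6: +8 new -> 42 infected
Step 7: +6 new -> 48 infected
Step 8: +2 new -> 50 infected
Step 9: +1 new -> 51 infected

Answer: 51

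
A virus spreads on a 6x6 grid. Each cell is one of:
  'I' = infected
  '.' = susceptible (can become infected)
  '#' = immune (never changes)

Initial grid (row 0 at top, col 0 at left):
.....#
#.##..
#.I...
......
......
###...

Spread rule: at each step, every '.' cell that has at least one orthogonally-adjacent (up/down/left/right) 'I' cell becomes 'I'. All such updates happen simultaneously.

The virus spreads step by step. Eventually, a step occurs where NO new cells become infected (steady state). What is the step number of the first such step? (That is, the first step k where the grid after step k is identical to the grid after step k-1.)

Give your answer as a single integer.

Answer: 7

Derivation:
Step 0 (initial): 1 infected
Step 1: +3 new -> 4 infected
Step 2: +5 new -> 9 infected
Step 3: +7 new -> 16 infected
Step 4: +8 new -> 24 infected
Step 5: +3 new -> 27 infected
Step 6: +1 new -> 28 infected
Step 7: +0 new -> 28 infected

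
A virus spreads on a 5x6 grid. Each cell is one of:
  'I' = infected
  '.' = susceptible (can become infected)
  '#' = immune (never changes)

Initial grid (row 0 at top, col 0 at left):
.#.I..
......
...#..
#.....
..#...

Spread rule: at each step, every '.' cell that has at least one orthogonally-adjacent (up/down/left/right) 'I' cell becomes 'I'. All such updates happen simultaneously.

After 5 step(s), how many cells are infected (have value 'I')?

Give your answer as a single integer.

Answer: 22

Derivation:
Step 0 (initial): 1 infected
Step 1: +3 new -> 4 infected
Step 2: +3 new -> 7 infected
Step 3: +4 new -> 11 infected
Step 4: +5 new -> 16 infected
Step 5: +6 new -> 22 infected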